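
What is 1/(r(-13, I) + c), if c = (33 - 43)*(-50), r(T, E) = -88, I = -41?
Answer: 1/412 ≈ 0.0024272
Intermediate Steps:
c = 500 (c = -10*(-50) = 500)
1/(r(-13, I) + c) = 1/(-88 + 500) = 1/412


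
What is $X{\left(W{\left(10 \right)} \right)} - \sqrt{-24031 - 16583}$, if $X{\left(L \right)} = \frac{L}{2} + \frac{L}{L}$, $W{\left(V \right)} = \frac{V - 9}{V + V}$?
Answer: $\frac{41}{40} - i \sqrt{40614} \approx 1.025 - 201.53 i$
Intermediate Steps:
$W{\left(V \right)} = \frac{-9 + V}{2 V}$
$X{\left(L \right)} = 1 + \frac{L}{2}$ ($X{\left(L \right)} = L \frac{1}{2} + 1 = \frac{L}{2} + 1 = 1 + \frac{L}{2}$)
$X{\left(W{\left(10 \right)} \right)} - \sqrt{-24031 - 16583} = \left(1 + \frac{\frac{1}{2} \cdot \frac{1}{10} \left(-9 + 10\right)}{2}\right) - \sqrt{-24031 - 16583} = \left(1 + \frac{\frac{1}{2} \cdot \frac{1}{10} \cdot 1}{2}\right) - \sqrt{-40614} = \left(1 + \frac{1}{2} \cdot \frac{1}{20}\right) - i \sqrt{40614} = \left(1 + \frac{1}{40}\right) - i \sqrt{40614} = \frac{41}{40} - i \sqrt{40614}$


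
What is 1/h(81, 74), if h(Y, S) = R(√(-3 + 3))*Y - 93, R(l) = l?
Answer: -1/93 ≈ -0.010753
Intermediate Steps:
h(Y, S) = -93 (h(Y, S) = √(-3 + 3)*Y - 93 = √0*Y - 93 = 0*Y - 93 = 0 - 93 = -93)
1/h(81, 74) = 1/(-93) = -1/93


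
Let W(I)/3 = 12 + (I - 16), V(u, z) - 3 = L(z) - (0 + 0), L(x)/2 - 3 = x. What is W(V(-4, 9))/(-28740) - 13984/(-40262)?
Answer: 66520347/192854980 ≈ 0.34492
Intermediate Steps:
L(x) = 6 + 2*x
V(u, z) = 9 + 2*z (V(u, z) = 3 + ((6 + 2*z) - (0 + 0)) = 3 + ((6 + 2*z) - 1*0) = 3 + ((6 + 2*z) + 0) = 3 + (6 + 2*z) = 9 + 2*z)
W(I) = -12 + 3*I (W(I) = 3*(12 + (I - 16)) = 3*(12 + (-16 + I)) = 3*(-4 + I) = -12 + 3*I)
W(V(-4, 9))/(-28740) - 13984/(-40262) = (-12 + 3*(9 + 2*9))/(-28740) - 13984/(-40262) = (-12 + 3*(9 + 18))*(-1/28740) - 13984*(-1/40262) = (-12 + 3*27)*(-1/28740) + 6992/20131 = (-12 + 81)*(-1/28740) + 6992/20131 = 69*(-1/28740) + 6992/20131 = -23/9580 + 6992/20131 = 66520347/192854980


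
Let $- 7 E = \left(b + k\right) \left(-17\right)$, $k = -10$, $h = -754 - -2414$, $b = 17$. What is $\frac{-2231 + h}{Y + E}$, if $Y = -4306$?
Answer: $\frac{571}{4289} \approx 0.13313$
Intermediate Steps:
$h = 1660$ ($h = -754 + 2414 = 1660$)
$E = 17$ ($E = - \frac{\left(17 - 10\right) \left(-17\right)}{7} = - \frac{7 \left(-17\right)}{7} = \left(- \frac{1}{7}\right) \left(-119\right) = 17$)
$\frac{-2231 + h}{Y + E} = \frac{-2231 + 1660}{-4306 + 17} = - \frac{571}{-4289} = \left(-571\right) \left(- \frac{1}{4289}\right) = \frac{571}{4289}$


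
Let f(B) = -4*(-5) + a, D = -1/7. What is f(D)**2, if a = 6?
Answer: 676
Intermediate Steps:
D = -1/7 (D = -1*1/7 = -1/7 ≈ -0.14286)
f(B) = 26 (f(B) = -4*(-5) + 6 = 20 + 6 = 26)
f(D)**2 = 26**2 = 676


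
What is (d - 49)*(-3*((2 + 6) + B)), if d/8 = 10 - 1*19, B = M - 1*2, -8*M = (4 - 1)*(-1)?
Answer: 18513/8 ≈ 2314.1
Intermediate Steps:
M = 3/8 (M = -(4 - 1)*(-1)/8 = -3*(-1)/8 = -1/8*(-3) = 3/8 ≈ 0.37500)
B = -13/8 (B = 3/8 - 1*2 = 3/8 - 2 = -13/8 ≈ -1.6250)
d = -72 (d = 8*(10 - 1*19) = 8*(10 - 19) = 8*(-9) = -72)
(d - 49)*(-3*((2 + 6) + B)) = (-72 - 49)*(-3*((2 + 6) - 13/8)) = -(-121)*3*(8 - 13/8) = -(-121)*3*(51/8) = -(-121)*153/8 = -121*(-153/8) = 18513/8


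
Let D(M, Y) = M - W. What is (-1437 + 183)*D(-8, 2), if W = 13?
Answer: 26334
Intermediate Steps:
D(M, Y) = -13 + M (D(M, Y) = M - 1*13 = M - 13 = -13 + M)
(-1437 + 183)*D(-8, 2) = (-1437 + 183)*(-13 - 8) = -1254*(-21) = 26334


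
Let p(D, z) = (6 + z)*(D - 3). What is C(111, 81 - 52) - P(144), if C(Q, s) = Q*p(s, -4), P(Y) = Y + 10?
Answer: 5618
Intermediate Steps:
p(D, z) = (-3 + D)*(6 + z) (p(D, z) = (6 + z)*(-3 + D) = (-3 + D)*(6 + z))
P(Y) = 10 + Y
C(Q, s) = Q*(-6 + 2*s) (C(Q, s) = Q*(-18 - 3*(-4) + 6*s + s*(-4)) = Q*(-18 + 12 + 6*s - 4*s) = Q*(-6 + 2*s))
C(111, 81 - 52) - P(144) = 2*111*(-3 + (81 - 52)) - (10 + 144) = 2*111*(-3 + 29) - 1*154 = 2*111*26 - 154 = 5772 - 154 = 5618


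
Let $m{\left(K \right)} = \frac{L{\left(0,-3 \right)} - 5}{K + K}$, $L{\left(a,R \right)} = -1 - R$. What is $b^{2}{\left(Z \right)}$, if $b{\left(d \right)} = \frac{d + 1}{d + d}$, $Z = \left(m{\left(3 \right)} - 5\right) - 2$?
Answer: $\frac{169}{900} \approx 0.18778$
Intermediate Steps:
$m{\left(K \right)} = - \frac{3}{2 K}$ ($m{\left(K \right)} = \frac{\left(-1 - -3\right) - 5}{K + K} = \frac{\left(-1 + 3\right) - 5}{2 K} = \left(2 - 5\right) \frac{1}{2 K} = - 3 \frac{1}{2 K} = - \frac{3}{2 K}$)
$Z = - \frac{15}{2}$ ($Z = \left(- \frac{3}{2 \cdot 3} - 5\right) - 2 = \left(\left(- \frac{3}{2}\right) \frac{1}{3} - 5\right) - 2 = \left(- \frac{1}{2} - 5\right) - 2 = - \frac{11}{2} - 2 = - \frac{15}{2} \approx -7.5$)
$b{\left(d \right)} = \frac{1 + d}{2 d}$
$b^{2}{\left(Z \right)} = \left(\frac{1 - \frac{15}{2}}{2 \left(- \frac{15}{2}\right)}\right)^{2} = \left(\frac{1}{2} \left(- \frac{2}{15}\right) \left(- \frac{13}{2}\right)\right)^{2} = \left(\frac{13}{30}\right)^{2} = \frac{169}{900}$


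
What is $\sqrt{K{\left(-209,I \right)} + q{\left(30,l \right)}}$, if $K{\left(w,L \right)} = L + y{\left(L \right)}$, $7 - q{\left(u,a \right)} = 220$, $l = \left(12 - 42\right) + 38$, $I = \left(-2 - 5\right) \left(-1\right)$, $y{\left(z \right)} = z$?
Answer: $i \sqrt{199} \approx 14.107 i$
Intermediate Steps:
$I = 7$ ($I = \left(-7\right) \left(-1\right) = 7$)
$l = 8$ ($l = -30 + 38 = 8$)
$q{\left(u,a \right)} = -213$ ($q{\left(u,a \right)} = 7 - 220 = -213$)
$K{\left(w,L \right)} = 2 L$ ($K{\left(w,L \right)} = L + L = 2 L$)
$\sqrt{K{\left(-209,I \right)} + q{\left(30,l \right)}} = \sqrt{2 \cdot 7 - 213} = \sqrt{14 - 213} = \sqrt{-199} = i \sqrt{199}$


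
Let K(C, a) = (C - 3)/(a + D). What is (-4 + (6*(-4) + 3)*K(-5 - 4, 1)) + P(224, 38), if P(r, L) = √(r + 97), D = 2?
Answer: 80 + √321 ≈ 97.917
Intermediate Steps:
P(r, L) = √(97 + r)
K(C, a) = (-3 + C)/(2 + a) (K(C, a) = (C - 3)/(a + 2) = (-3 + C)/(2 + a))
(-4 + (6*(-4) + 3)*K(-5 - 4, 1)) + P(224, 38) = (-4 + (6*(-4) + 3)*((-3 + (-5 - 4))/(2 + 1))) + √(97 + 224) = (-4 + (-24 + 3)*((-3 - 9)/3)) + √321 = (-4 - 7*(-12)) + √321 = (-4 - 21*(-4)) + √321 = (-4 + 84) + √321 = 80 + √321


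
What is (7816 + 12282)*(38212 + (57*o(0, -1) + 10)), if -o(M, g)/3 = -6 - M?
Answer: 788806304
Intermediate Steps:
o(M, g) = 18 + 3*M (o(M, g) = -3*(-6 - M) = 18 + 3*M)
(7816 + 12282)*(38212 + (57*o(0, -1) + 10)) = (7816 + 12282)*(38212 + (57*(18 + 3*0) + 10)) = 20098*(38212 + (57*(18 + 0) + 10)) = 20098*(38212 + (57*18 + 10)) = 20098*(38212 + (1026 + 10)) = 20098*(38212 + 1036) = 20098*39248 = 788806304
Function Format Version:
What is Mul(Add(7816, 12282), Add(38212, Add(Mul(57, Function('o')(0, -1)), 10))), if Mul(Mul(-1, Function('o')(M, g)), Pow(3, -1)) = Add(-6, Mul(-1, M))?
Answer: 788806304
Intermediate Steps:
Function('o')(M, g) = Add(18, Mul(3, M)) (Function('o')(M, g) = Mul(-3, Add(-6, Mul(-1, M))) = Add(18, Mul(3, M)))
Mul(Add(7816, 12282), Add(38212, Add(Mul(57, Function('o')(0, -1)), 10))) = Mul(Add(7816, 12282), Add(38212, Add(Mul(57, Add(18, Mul(3, 0))), 10))) = Mul(20098, Add(38212, Add(Mul(57, Add(18, 0)), 10))) = Mul(20098, Add(38212, Add(Mul(57, 18), 10))) = Mul(20098, Add(38212, Add(1026, 10))) = Mul(20098, Add(38212, 1036)) = Mul(20098, 39248) = 788806304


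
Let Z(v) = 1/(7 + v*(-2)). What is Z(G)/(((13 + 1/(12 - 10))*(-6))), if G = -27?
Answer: -1/4941 ≈ -0.00020239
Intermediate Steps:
Z(v) = 1/(7 - 2*v)
Z(G)/(((13 + 1/(12 - 10))*(-6))) = (-1/(-7 + 2*(-27)))/(((13 + 1/(12 - 10))*(-6))) = (-1/(-7 - 54))/(((13 + 1/2)*(-6))) = (-1/(-61))/(((13 + ½)*(-6))) = (-1*(-1/61))/(((27/2)*(-6))) = (1/61)/(-81) = (1/61)*(-1/81) = -1/4941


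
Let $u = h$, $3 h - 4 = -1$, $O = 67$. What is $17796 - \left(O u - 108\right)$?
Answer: $17837$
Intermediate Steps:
$h = 1$ ($h = \frac{4}{3} + \frac{1}{3} \left(-1\right) = \frac{4}{3} - \frac{1}{3} = 1$)
$u = 1$
$17796 - \left(O u - 108\right) = 17796 - \left(67 \cdot 1 - 108\right) = 17796 - \left(67 - 108\right) = 17796 - -41 = 17796 + 41 = 17837$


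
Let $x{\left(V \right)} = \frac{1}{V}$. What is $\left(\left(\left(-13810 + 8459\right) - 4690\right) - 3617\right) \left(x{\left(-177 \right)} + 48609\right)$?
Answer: $- \frac{117510591136}{177} \approx -6.639 \cdot 10^{8}$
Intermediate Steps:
$\left(\left(\left(-13810 + 8459\right) - 4690\right) - 3617\right) \left(x{\left(-177 \right)} + 48609\right) = \left(\left(\left(-13810 + 8459\right) - 4690\right) - 3617\right) \left(\frac{1}{-177} + 48609\right) = \left(\left(-5351 - 4690\right) - 3617\right) \left(- \frac{1}{177} + 48609\right) = \left(-10041 - 3617\right) \frac{8603792}{177} = \left(-13658\right) \frac{8603792}{177} = - \frac{117510591136}{177}$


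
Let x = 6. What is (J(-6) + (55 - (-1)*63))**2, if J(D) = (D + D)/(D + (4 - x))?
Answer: 57121/4 ≈ 14280.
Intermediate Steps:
J(D) = 2*D/(-2 + D) (J(D) = (D + D)/(D + (4 - 1*6)) = (2*D)/(D + (4 - 6)) = (2*D)/(D - 2) = (2*D)/(-2 + D) = 2*D/(-2 + D))
(J(-6) + (55 - (-1)*63))**2 = (2*(-6)/(-2 - 6) + (55 - (-1)*63))**2 = (2*(-6)/(-8) + (55 - 1*(-63)))**2 = (2*(-6)*(-1/8) + (55 + 63))**2 = (3/2 + 118)**2 = (239/2)**2 = 57121/4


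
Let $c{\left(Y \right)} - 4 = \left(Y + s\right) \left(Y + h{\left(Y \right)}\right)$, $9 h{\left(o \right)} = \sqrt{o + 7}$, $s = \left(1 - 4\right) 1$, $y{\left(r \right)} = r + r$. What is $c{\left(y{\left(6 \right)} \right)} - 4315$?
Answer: $-4203 + \sqrt{19} \approx -4198.6$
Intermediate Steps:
$y{\left(r \right)} = 2 r$
$s = -3$ ($s = \left(-3\right) 1 = -3$)
$h{\left(o \right)} = \frac{\sqrt{7 + o}}{9}$ ($h{\left(o \right)} = \frac{\sqrt{o + 7}}{9} = \frac{\sqrt{7 + o}}{9}$)
$c{\left(Y \right)} = 4 + \left(-3 + Y\right) \left(Y + \frac{\sqrt{7 + Y}}{9}\right)$ ($c{\left(Y \right)} = 4 + \left(Y - 3\right) \left(Y + \frac{\sqrt{7 + Y}}{9}\right) = 4 + \left(-3 + Y\right) \left(Y + \frac{\sqrt{7 + Y}}{9}\right)$)
$c{\left(y{\left(6 \right)} \right)} - 4315 = \left(4 + \left(2 \cdot 6\right)^{2} - 3 \cdot 2 \cdot 6 - \frac{\sqrt{7 + 2 \cdot 6}}{3} + \frac{2 \cdot 6 \sqrt{7 + 2 \cdot 6}}{9}\right) - 4315 = \left(4 + 12^{2} - 36 - \frac{\sqrt{7 + 12}}{3} + \frac{1}{9} \cdot 12 \sqrt{7 + 12}\right) - 4315 = \left(4 + 144 - 36 - \frac{\sqrt{19}}{3} + \frac{1}{9} \cdot 12 \sqrt{19}\right) - 4315 = \left(4 + 144 - 36 - \frac{\sqrt{19}}{3} + \frac{4 \sqrt{19}}{3}\right) - 4315 = \left(112 + \sqrt{19}\right) - 4315 = -4203 + \sqrt{19}$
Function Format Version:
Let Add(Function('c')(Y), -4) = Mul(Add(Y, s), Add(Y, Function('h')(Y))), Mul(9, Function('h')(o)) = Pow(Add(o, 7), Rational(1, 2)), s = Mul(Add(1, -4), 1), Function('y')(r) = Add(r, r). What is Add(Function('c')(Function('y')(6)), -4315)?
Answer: Add(-4203, Pow(19, Rational(1, 2))) ≈ -4198.6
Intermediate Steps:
Function('y')(r) = Mul(2, r)
s = -3 (s = Mul(-3, 1) = -3)
Function('h')(o) = Mul(Rational(1, 9), Pow(Add(7, o), Rational(1, 2))) (Function('h')(o) = Mul(Rational(1, 9), Pow(Add(o, 7), Rational(1, 2))) = Mul(Rational(1, 9), Pow(Add(7, o), Rational(1, 2))))
Function('c')(Y) = Add(4, Mul(Add(-3, Y), Add(Y, Mul(Rational(1, 9), Pow(Add(7, Y), Rational(1, 2)))))) (Function('c')(Y) = Add(4, Mul(Add(Y, -3), Add(Y, Mul(Rational(1, 9), Pow(Add(7, Y), Rational(1, 2)))))) = Add(4, Mul(Add(-3, Y), Add(Y, Mul(Rational(1, 9), Pow(Add(7, Y), Rational(1, 2)))))))
Add(Function('c')(Function('y')(6)), -4315) = Add(Add(4, Pow(Mul(2, 6), 2), Mul(-3, Mul(2, 6)), Mul(Rational(-1, 3), Pow(Add(7, Mul(2, 6)), Rational(1, 2))), Mul(Rational(1, 9), Mul(2, 6), Pow(Add(7, Mul(2, 6)), Rational(1, 2)))), -4315) = Add(Add(4, Pow(12, 2), Mul(-3, 12), Mul(Rational(-1, 3), Pow(Add(7, 12), Rational(1, 2))), Mul(Rational(1, 9), 12, Pow(Add(7, 12), Rational(1, 2)))), -4315) = Add(Add(4, 144, -36, Mul(Rational(-1, 3), Pow(19, Rational(1, 2))), Mul(Rational(1, 9), 12, Pow(19, Rational(1, 2)))), -4315) = Add(Add(4, 144, -36, Mul(Rational(-1, 3), Pow(19, Rational(1, 2))), Mul(Rational(4, 3), Pow(19, Rational(1, 2)))), -4315) = Add(Add(112, Pow(19, Rational(1, 2))), -4315) = Add(-4203, Pow(19, Rational(1, 2)))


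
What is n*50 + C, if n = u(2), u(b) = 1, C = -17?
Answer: 33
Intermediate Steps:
n = 1
n*50 + C = 1*50 - 17 = 50 - 17 = 33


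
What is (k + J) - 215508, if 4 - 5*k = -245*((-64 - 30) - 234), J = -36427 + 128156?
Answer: -699251/5 ≈ -1.3985e+5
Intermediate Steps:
J = 91729
k = -80356/5 (k = ⅘ - (-49)*((-64 - 30) - 234) = ⅘ - (-49)*(-94 - 234) = ⅘ - (-49)*(-328) = ⅘ - ⅕*80360 = ⅘ - 16072 = -80356/5 ≈ -16071.)
(k + J) - 215508 = (-80356/5 + 91729) - 215508 = 378289/5 - 215508 = -699251/5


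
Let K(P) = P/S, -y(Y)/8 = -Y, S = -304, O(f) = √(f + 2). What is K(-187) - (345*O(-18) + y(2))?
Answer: -4677/304 - 1380*I ≈ -15.385 - 1380.0*I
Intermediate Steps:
O(f) = √(2 + f)
y(Y) = 8*Y (y(Y) = -(-8)*Y = 8*Y)
K(P) = -P/304 (K(P) = P/(-304) = P*(-1/304) = -P/304)
K(-187) - (345*O(-18) + y(2)) = -1/304*(-187) - (345*√(2 - 18) + 8*2) = 187/304 - (345*√(-16) + 16) = 187/304 - (345*(4*I) + 16) = 187/304 - (1380*I + 16) = 187/304 - (16 + 1380*I) = 187/304 + (-16 - 1380*I) = -4677/304 - 1380*I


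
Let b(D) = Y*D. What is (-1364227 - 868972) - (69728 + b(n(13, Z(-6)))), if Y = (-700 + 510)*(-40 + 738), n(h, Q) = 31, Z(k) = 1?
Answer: 1808293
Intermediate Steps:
Y = -132620 (Y = -190*698 = -132620)
b(D) = -132620*D
(-1364227 - 868972) - (69728 + b(n(13, Z(-6)))) = (-1364227 - 868972) - (69728 - 132620*31) = -2233199 - (69728 - 4111220) = -2233199 - 1*(-4041492) = -2233199 + 4041492 = 1808293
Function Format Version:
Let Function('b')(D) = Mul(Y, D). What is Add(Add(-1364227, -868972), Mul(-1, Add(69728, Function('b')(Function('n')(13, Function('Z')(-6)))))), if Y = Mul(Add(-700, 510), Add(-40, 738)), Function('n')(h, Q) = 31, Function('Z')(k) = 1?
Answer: 1808293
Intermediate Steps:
Y = -132620 (Y = Mul(-190, 698) = -132620)
Function('b')(D) = Mul(-132620, D)
Add(Add(-1364227, -868972), Mul(-1, Add(69728, Function('b')(Function('n')(13, Function('Z')(-6)))))) = Add(Add(-1364227, -868972), Mul(-1, Add(69728, Mul(-132620, 31)))) = Add(-2233199, Mul(-1, Add(69728, -4111220))) = Add(-2233199, Mul(-1, -4041492)) = Add(-2233199, 4041492) = 1808293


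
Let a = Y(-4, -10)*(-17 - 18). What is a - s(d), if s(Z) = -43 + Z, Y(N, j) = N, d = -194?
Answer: 377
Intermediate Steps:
a = 140 (a = -4*(-17 - 18) = -4*(-35) = 140)
a - s(d) = 140 - (-43 - 194) = 140 - 1*(-237) = 140 + 237 = 377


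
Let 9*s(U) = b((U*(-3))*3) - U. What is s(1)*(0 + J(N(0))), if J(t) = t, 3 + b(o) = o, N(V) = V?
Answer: 0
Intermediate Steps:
b(o) = -3 + o
s(U) = -1/3 - 10*U/9 (s(U) = ((-3 + (U*(-3))*3) - U)/9 = ((-3 - 3*U*3) - U)/9 = ((-3 - 9*U) - U)/9 = (-3 - 10*U)/9 = -1/3 - 10*U/9)
s(1)*(0 + J(N(0))) = (-1/3 - 10/9*1)*(0 + 0) = (-1/3 - 10/9)*0 = -13/9*0 = 0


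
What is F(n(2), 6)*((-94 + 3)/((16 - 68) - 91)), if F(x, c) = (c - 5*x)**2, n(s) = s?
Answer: 112/11 ≈ 10.182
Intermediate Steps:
F(n(2), 6)*((-94 + 3)/((16 - 68) - 91)) = (6 - 5*2)**2*((-94 + 3)/((16 - 68) - 91)) = (6 - 10)**2*(-91/(-52 - 91)) = (-4)**2*(-91/(-143)) = 16*(-91*(-1/143)) = 16*(7/11) = 112/11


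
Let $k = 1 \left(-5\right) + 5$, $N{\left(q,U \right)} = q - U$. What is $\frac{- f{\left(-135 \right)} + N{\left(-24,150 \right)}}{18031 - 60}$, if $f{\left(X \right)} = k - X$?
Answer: $- \frac{309}{17971} \approx -0.017194$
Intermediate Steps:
$k = 0$ ($k = -5 + 5 = 0$)
$f{\left(X \right)} = - X$ ($f{\left(X \right)} = 0 - X = - X$)
$\frac{- f{\left(-135 \right)} + N{\left(-24,150 \right)}}{18031 - 60} = \frac{- \left(-1\right) \left(-135\right) - 174}{18031 - 60} = \frac{\left(-1\right) 135 - 174}{17971} = \left(-135 - 174\right) \frac{1}{17971} = \left(-309\right) \frac{1}{17971} = - \frac{309}{17971}$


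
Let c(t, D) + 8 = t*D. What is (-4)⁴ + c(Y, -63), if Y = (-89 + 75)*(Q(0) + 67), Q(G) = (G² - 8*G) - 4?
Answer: 55814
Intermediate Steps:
Q(G) = -4 + G² - 8*G
Y = -882 (Y = (-89 + 75)*((-4 + 0² - 8*0) + 67) = -14*((-4 + 0 + 0) + 67) = -14*(-4 + 67) = -14*63 = -882)
c(t, D) = -8 + D*t (c(t, D) = -8 + t*D = -8 + D*t)
(-4)⁴ + c(Y, -63) = (-4)⁴ + (-8 - 63*(-882)) = 256 + (-8 + 55566) = 256 + 55558 = 55814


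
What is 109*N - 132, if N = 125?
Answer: 13493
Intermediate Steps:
109*N - 132 = 109*125 - 132 = 13625 - 132 = 13493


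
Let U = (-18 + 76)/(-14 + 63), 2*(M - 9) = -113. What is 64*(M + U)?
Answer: -145248/49 ≈ -2964.2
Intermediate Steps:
M = -95/2 (M = 9 + (1/2)*(-113) = 9 - 113/2 = -95/2 ≈ -47.500)
U = 58/49 ≈ 1.1837
64*(M + U) = 64*(-95/2 + 58/49) = 64*(-4539/98) = -145248/49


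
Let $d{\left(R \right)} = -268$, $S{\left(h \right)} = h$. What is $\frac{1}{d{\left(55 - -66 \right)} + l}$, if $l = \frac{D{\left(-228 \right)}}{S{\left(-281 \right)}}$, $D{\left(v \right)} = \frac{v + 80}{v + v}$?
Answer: $- \frac{32034}{8585149} \approx -0.0037313$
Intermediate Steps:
$D{\left(v \right)} = \frac{80 + v}{2 v}$
$l = - \frac{37}{32034}$ ($l = \frac{\frac{1}{2} \frac{1}{-228} \left(80 - 228\right)}{-281} = \frac{1}{2} \left(- \frac{1}{228}\right) \left(-148\right) \left(- \frac{1}{281}\right) = \frac{37}{114} \left(- \frac{1}{281}\right) = - \frac{37}{32034} \approx -0.001155$)
$\frac{1}{d{\left(55 - -66 \right)} + l} = \frac{1}{-268 - \frac{37}{32034}} = \frac{1}{- \frac{8585149}{32034}} = - \frac{32034}{8585149}$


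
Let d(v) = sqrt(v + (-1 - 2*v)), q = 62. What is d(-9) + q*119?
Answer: 7378 + 2*sqrt(2) ≈ 7380.8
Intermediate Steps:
d(v) = sqrt(-1 - v)
d(-9) + q*119 = sqrt(-1 - 1*(-9)) + 62*119 = sqrt(-1 + 9) + 7378 = sqrt(8) + 7378 = 2*sqrt(2) + 7378 = 7378 + 2*sqrt(2)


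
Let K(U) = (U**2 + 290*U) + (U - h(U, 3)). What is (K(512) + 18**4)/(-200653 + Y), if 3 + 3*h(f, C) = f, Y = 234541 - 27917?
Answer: 1547827/17913 ≈ 86.408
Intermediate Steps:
Y = 206624
h(f, C) = -1 + f/3
K(U) = 1 + U**2 + 872*U/3 (K(U) = (U**2 + 290*U) + (U - (-1 + U/3)) = (U**2 + 290*U) + (U + (1 - U/3)) = (U**2 + 290*U) + (1 + 2*U/3) = 1 + U**2 + 872*U/3)
(K(512) + 18**4)/(-200653 + Y) = ((1 + 512**2 + (872/3)*512) + 18**4)/(-200653 + 206624) = ((1 + 262144 + 446464/3) + 104976)/5971 = (1232899/3 + 104976)*(1/5971) = (1547827/3)*(1/5971) = 1547827/17913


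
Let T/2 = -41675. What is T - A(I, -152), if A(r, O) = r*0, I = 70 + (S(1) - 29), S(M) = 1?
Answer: -83350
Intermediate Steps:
T = -83350 (T = 2*(-41675) = -83350)
I = 42 (I = 70 + (1 - 29) = 70 - 28 = 42)
A(r, O) = 0
T - A(I, -152) = -83350 - 1*0 = -83350 + 0 = -83350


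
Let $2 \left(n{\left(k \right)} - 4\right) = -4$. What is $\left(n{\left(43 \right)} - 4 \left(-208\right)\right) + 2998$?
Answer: $3832$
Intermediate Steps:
$n{\left(k \right)} = 2$ ($n{\left(k \right)} = 4 + \frac{1}{2} \left(-4\right) = 4 - 2 = 2$)
$\left(n{\left(43 \right)} - 4 \left(-208\right)\right) + 2998 = \left(2 - 4 \left(-208\right)\right) + 2998 = \left(2 - -832\right) + 2998 = \left(2 + 832\right) + 2998 = 834 + 2998 = 3832$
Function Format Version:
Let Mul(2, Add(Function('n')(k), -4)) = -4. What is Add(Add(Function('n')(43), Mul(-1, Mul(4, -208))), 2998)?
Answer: 3832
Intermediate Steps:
Function('n')(k) = 2 (Function('n')(k) = Add(4, Mul(Rational(1, 2), -4)) = Add(4, -2) = 2)
Add(Add(Function('n')(43), Mul(-1, Mul(4, -208))), 2998) = Add(Add(2, Mul(-1, Mul(4, -208))), 2998) = Add(Add(2, Mul(-1, -832)), 2998) = Add(Add(2, 832), 2998) = Add(834, 2998) = 3832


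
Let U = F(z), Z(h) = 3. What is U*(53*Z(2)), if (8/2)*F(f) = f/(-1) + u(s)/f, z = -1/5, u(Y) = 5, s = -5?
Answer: -4929/5 ≈ -985.80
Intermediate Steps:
z = -1/5 (z = -1*1/5 = -1/5 ≈ -0.20000)
F(f) = -f/4 + 5/(4*f) (F(f) = (f/(-1) + 5/f)/4 = (f*(-1) + 5/f)/4 = (-f + 5/f)/4 = -f/4 + 5/(4*f))
U = -31/5 (U = (5 - (-1/5)**2)/(4*(-1/5)) = (1/4)*(-5)*(5 - 1*1/25) = (1/4)*(-5)*(5 - 1/25) = (1/4)*(-5)*(124/25) = -31/5 ≈ -6.2000)
U*(53*Z(2)) = -1643*3/5 = -31/5*159 = -4929/5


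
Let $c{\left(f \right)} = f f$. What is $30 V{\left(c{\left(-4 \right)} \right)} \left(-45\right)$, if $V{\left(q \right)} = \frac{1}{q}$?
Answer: $- \frac{675}{8} \approx -84.375$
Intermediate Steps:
$c{\left(f \right)} = f^{2}$
$30 V{\left(c{\left(-4 \right)} \right)} \left(-45\right) = \frac{30}{\left(-4\right)^{2}} \left(-45\right) = \frac{30}{16} \left(-45\right) = 30 \cdot \frac{1}{16} \left(-45\right) = \frac{15}{8} \left(-45\right) = - \frac{675}{8}$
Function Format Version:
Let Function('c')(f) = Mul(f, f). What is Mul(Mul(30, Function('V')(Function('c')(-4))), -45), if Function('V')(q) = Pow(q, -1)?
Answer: Rational(-675, 8) ≈ -84.375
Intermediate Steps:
Function('c')(f) = Pow(f, 2)
Mul(Mul(30, Function('V')(Function('c')(-4))), -45) = Mul(Mul(30, Pow(Pow(-4, 2), -1)), -45) = Mul(Mul(30, Pow(16, -1)), -45) = Mul(Mul(30, Rational(1, 16)), -45) = Mul(Rational(15, 8), -45) = Rational(-675, 8)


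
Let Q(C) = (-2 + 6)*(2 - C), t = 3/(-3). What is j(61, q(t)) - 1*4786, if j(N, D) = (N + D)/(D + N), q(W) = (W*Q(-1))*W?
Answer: -4785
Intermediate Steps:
t = -1 (t = 3*(-⅓) = -1)
Q(C) = 8 - 4*C (Q(C) = 4*(2 - C) = 8 - 4*C)
q(W) = 12*W² (q(W) = (W*(8 - 4*(-1)))*W = (W*(8 + 4))*W = (W*12)*W = (12*W)*W = 12*W²)
j(N, D) = 1 (j(N, D) = (D + N)/(D + N) = 1)
j(61, q(t)) - 1*4786 = 1 - 1*4786 = 1 - 4786 = -4785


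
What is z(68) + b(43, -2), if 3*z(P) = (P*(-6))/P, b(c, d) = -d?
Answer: 0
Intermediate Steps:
z(P) = -2 (z(P) = ((P*(-6))/P)/3 = ((-6*P)/P)/3 = (1/3)*(-6) = -2)
z(68) + b(43, -2) = -2 - 1*(-2) = -2 + 2 = 0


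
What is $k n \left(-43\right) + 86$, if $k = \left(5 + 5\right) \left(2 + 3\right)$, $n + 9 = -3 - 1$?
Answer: $28036$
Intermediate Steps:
$n = -13$ ($n = -9 - 4 = -13$)
$k = 50$ ($k = 10 \cdot 5 = 50$)
$k n \left(-43\right) + 86 = 50 \left(-13\right) \left(-43\right) + 86 = \left(-650\right) \left(-43\right) + 86 = 27950 + 86 = 28036$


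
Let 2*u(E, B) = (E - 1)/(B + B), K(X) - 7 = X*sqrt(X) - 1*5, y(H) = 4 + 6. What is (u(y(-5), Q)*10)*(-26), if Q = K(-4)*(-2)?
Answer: 585/68 + 585*I/17 ≈ 8.6029 + 34.412*I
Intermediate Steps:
y(H) = 10
K(X) = 2 + X**(3/2) (K(X) = 7 + (X*sqrt(X) - 1*5) = 7 + (X**(3/2) - 5) = 7 + (-5 + X**(3/2)) = 2 + X**(3/2))
Q = -4 + 16*I (Q = (2 + (-4)**(3/2))*(-2) = (2 - 8*I)*(-2) = -4 + 16*I ≈ -4.0 + 16.0*I)
u(E, B) = (-1 + E)/(4*B) (u(E, B) = ((E - 1)/(B + B))/2 = ((-1 + E)/((2*B)))/2 = ((-1 + E)*(1/(2*B)))/2 = ((-1 + E)/(2*B))/2 = (-1 + E)/(4*B))
(u(y(-5), Q)*10)*(-26) = (((-1 + 10)/(4*(-4 + 16*I)))*10)*(-26) = (((1/4)*((-4 - 16*I)/272)*9)*10)*(-26) = ((-9/272 - 9*I/68)*10)*(-26) = (-45/136 - 45*I/34)*(-26) = 585/68 + 585*I/17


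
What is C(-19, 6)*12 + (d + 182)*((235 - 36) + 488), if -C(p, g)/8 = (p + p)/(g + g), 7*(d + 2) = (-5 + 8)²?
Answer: 873931/7 ≈ 1.2485e+5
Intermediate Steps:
d = -5/7 (d = -2 + (-5 + 8)²/7 = -2 + (⅐)*3² = -2 + (⅐)*9 = -2 + 9/7 = -5/7 ≈ -0.71429)
C(p, g) = -8*p/g (C(p, g) = -8*(p + p)/(g + g) = -8*2*p/(2*g) = -8*2*p*1/(2*g) = -8*p/g)
C(-19, 6)*12 + (d + 182)*((235 - 36) + 488) = -8*(-19)/6*12 + (-5/7 + 182)*((235 - 36) + 488) = -8*(-19)*⅙*12 + 1269*(199 + 488)/7 = (76/3)*12 + (1269/7)*687 = 304 + 871803/7 = 873931/7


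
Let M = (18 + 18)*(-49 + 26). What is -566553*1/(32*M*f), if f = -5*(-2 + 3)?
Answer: -188851/44160 ≈ -4.2765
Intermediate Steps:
f = -5 (f = -5*1 = -5)
M = -828 (M = 36*(-23) = -828)
-566553*1/(32*M*f) = -566553/(-5*(-828)*32) = -566553/(4140*32) = -566553/132480 = -566553*1/132480 = -188851/44160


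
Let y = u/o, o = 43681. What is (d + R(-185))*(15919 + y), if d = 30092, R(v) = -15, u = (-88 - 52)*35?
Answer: 1100743702437/2299 ≈ 4.7879e+8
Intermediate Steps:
u = -4900 (u = -140*35 = -4900)
y = -4900/43681 ≈ -0.11218
(d + R(-185))*(15919 + y) = (30092 - 15)*(15919 - 4900/43681) = 30077*(695352939/43681) = 1100743702437/2299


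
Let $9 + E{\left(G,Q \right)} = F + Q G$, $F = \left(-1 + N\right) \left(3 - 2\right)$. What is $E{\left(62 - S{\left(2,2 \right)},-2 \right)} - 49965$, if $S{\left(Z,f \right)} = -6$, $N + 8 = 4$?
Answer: $-50115$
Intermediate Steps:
$N = -4$ ($N = -8 + 4 = -4$)
$F = -5$ ($F = \left(-1 - 4\right) \left(3 - 2\right) = \left(-5\right) 1 = -5$)
$E{\left(G,Q \right)} = -14 + G Q$ ($E{\left(G,Q \right)} = -9 + \left(-5 + Q G\right) = -9 + \left(-5 + G Q\right) = -14 + G Q$)
$E{\left(62 - S{\left(2,2 \right)},-2 \right)} - 49965 = \left(-14 + \left(62 - -6\right) \left(-2\right)\right) - 49965 = \left(-14 + \left(62 + 6\right) \left(-2\right)\right) - 49965 = \left(-14 + 68 \left(-2\right)\right) - 49965 = \left(-14 - 136\right) - 49965 = -150 - 49965 = -50115$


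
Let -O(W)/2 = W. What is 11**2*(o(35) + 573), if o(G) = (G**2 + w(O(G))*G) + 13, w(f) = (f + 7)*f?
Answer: 18895481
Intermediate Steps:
O(W) = -2*W
w(f) = f*(7 + f) (w(f) = (7 + f)*f = f*(7 + f))
o(G) = 13 + G**2 - 2*G**2*(7 - 2*G) (o(G) = (G**2 + ((-2*G)*(7 - 2*G))*G) + 13 = (G**2 + (-2*G*(7 - 2*G))*G) + 13 = (G**2 - 2*G**2*(7 - 2*G)) + 13 = 13 + G**2 - 2*G**2*(7 - 2*G))
11**2*(o(35) + 573) = 11**2*((13 - 13*35**2 + 4*35**3) + 573) = 121*((13 - 13*1225 + 4*42875) + 573) = 121*((13 - 15925 + 171500) + 573) = 121*(155588 + 573) = 121*156161 = 18895481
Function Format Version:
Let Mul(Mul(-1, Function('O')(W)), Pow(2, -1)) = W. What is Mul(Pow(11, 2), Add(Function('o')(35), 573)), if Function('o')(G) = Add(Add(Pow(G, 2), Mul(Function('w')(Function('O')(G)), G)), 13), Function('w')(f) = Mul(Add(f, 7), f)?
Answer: 18895481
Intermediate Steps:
Function('O')(W) = Mul(-2, W)
Function('w')(f) = Mul(f, Add(7, f)) (Function('w')(f) = Mul(Add(7, f), f) = Mul(f, Add(7, f)))
Function('o')(G) = Add(13, Pow(G, 2), Mul(-2, Pow(G, 2), Add(7, Mul(-2, G)))) (Function('o')(G) = Add(Add(Pow(G, 2), Mul(Mul(Mul(-2, G), Add(7, Mul(-2, G))), G)), 13) = Add(Add(Pow(G, 2), Mul(Mul(-2, G, Add(7, Mul(-2, G))), G)), 13) = Add(Add(Pow(G, 2), Mul(-2, Pow(G, 2), Add(7, Mul(-2, G)))), 13) = Add(13, Pow(G, 2), Mul(-2, Pow(G, 2), Add(7, Mul(-2, G)))))
Mul(Pow(11, 2), Add(Function('o')(35), 573)) = Mul(Pow(11, 2), Add(Add(13, Mul(-13, Pow(35, 2)), Mul(4, Pow(35, 3))), 573)) = Mul(121, Add(Add(13, Mul(-13, 1225), Mul(4, 42875)), 573)) = Mul(121, Add(Add(13, -15925, 171500), 573)) = Mul(121, Add(155588, 573)) = Mul(121, 156161) = 18895481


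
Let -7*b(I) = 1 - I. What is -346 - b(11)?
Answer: -2432/7 ≈ -347.43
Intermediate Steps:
b(I) = -⅐ + I/7 (b(I) = -(1 - I)/7 = -⅐ + I/7)
-346 - b(11) = -346 - (-⅐ + (⅐)*11) = -346 - (-⅐ + 11/7) = -346 - 1*10/7 = -346 - 10/7 = -2432/7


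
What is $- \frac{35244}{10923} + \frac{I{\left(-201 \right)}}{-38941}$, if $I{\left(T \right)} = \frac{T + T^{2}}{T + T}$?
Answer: $- \frac{41555888}{12889471} \approx -3.224$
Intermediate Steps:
$I{\left(T \right)} = \frac{T + T^{2}}{2 T}$
$- \frac{35244}{10923} + \frac{I{\left(-201 \right)}}{-38941} = - \frac{35244}{10923} + \frac{\frac{1}{2} + \frac{1}{2} \left(-201\right)}{-38941} = \left(-35244\right) \frac{1}{10923} + \left(\frac{1}{2} - \frac{201}{2}\right) \left(- \frac{1}{38941}\right) = - \frac{1068}{331} - - \frac{100}{38941} = - \frac{1068}{331} + \frac{100}{38941} = - \frac{41555888}{12889471}$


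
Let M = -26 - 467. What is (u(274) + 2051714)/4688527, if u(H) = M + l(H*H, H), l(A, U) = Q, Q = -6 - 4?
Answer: 2051211/4688527 ≈ 0.43750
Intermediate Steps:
Q = -10
l(A, U) = -10
M = -493
u(H) = -503 (u(H) = -493 - 10 = -503)
(u(274) + 2051714)/4688527 = (-503 + 2051714)/4688527 = 2051211*(1/4688527) = 2051211/4688527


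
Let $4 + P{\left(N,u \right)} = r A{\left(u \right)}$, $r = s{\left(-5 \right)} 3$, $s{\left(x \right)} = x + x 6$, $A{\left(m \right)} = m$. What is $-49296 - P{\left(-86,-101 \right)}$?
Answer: $-59897$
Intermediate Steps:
$s{\left(x \right)} = 7 x$ ($s{\left(x \right)} = x + 6 x = 7 x$)
$r = -105$ ($r = 7 \left(-5\right) 3 = \left(-35\right) 3 = -105$)
$P{\left(N,u \right)} = -4 - 105 u$
$-49296 - P{\left(-86,-101 \right)} = -49296 - \left(-4 - -10605\right) = -49296 - \left(-4 + 10605\right) = -49296 - 10601 = -59897$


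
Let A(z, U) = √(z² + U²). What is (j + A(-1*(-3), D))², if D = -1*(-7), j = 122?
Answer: (122 + √58)² ≈ 16800.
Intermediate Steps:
D = 7
A(z, U) = √(U² + z²)
(j + A(-1*(-3), D))² = (122 + √(7² + (-1*(-3))²))² = (122 + √(49 + 3²))² = (122 + √(49 + 9))² = (122 + √58)²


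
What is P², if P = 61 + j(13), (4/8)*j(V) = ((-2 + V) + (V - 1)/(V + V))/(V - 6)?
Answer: 34210801/8281 ≈ 4131.2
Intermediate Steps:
j(V) = 2*(-2 + V + (-1 + V)/(2*V))/(-6 + V) (j(V) = 2*(((-2 + V) + (V - 1)/(V + V))/(V - 6)) = 2*(((-2 + V) + (-1 + V)/((2*V)))/(-6 + V)) = 2*(((-2 + V) + (-1 + V)*(1/(2*V)))/(-6 + V)) = 2*(((-2 + V) + (-1 + V)/(2*V))/(-6 + V)) = 2*((-2 + V + (-1 + V)/(2*V))/(-6 + V)) = 2*(-2 + V + (-1 + V)/(2*V))/(-6 + V))
P = 5849/91 (P = 61 + (-1 - 3*13 + 2*13²)/(13*(-6 + 13)) = 61 + (1/13)*(-1 - 39 + 2*169)/7 = 61 + (1/13)*(⅐)*(-1 - 39 + 338) = 61 + (1/13)*(⅐)*298 = 61 + 298/91 = 5849/91 ≈ 64.275)
P² = (5849/91)² = 34210801/8281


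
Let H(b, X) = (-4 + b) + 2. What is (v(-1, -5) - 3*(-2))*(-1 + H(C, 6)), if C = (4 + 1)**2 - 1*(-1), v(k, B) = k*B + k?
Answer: 230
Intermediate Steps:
v(k, B) = k + B*k (v(k, B) = B*k + k = k + B*k)
C = 26 (C = 5**2 + 1 = 25 + 1 = 26)
H(b, X) = -2 + b
(v(-1, -5) - 3*(-2))*(-1 + H(C, 6)) = (-(1 - 5) - 3*(-2))*(-1 + (-2 + 26)) = (-1*(-4) + 6)*(-1 + 24) = (4 + 6)*23 = 10*23 = 230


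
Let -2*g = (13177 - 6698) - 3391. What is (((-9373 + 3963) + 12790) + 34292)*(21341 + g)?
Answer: 824980584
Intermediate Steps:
g = -1544 (g = -((13177 - 6698) - 3391)/2 = -(6479 - 3391)/2 = -½*3088 = -1544)
(((-9373 + 3963) + 12790) + 34292)*(21341 + g) = (((-9373 + 3963) + 12790) + 34292)*(21341 - 1544) = ((-5410 + 12790) + 34292)*19797 = (7380 + 34292)*19797 = 41672*19797 = 824980584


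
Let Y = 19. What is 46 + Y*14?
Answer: 312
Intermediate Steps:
46 + Y*14 = 46 + 19*14 = 46 + 266 = 312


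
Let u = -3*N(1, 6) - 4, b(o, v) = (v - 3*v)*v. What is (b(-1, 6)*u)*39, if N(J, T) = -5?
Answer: -30888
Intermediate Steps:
b(o, v) = -2*v**2 (b(o, v) = (-2*v)*v = -2*v**2)
u = 11 (u = -3*(-5) - 4 = 15 - 4 = 11)
(b(-1, 6)*u)*39 = (-2*6**2*11)*39 = (-2*36*11)*39 = -72*11*39 = -792*39 = -30888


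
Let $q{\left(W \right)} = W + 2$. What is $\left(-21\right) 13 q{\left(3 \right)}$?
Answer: $-1365$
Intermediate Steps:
$q{\left(W \right)} = 2 + W$
$\left(-21\right) 13 q{\left(3 \right)} = \left(-21\right) 13 \left(2 + 3\right) = \left(-273\right) 5 = -1365$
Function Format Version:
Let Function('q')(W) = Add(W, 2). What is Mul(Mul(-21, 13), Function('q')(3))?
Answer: -1365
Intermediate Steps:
Function('q')(W) = Add(2, W)
Mul(Mul(-21, 13), Function('q')(3)) = Mul(Mul(-21, 13), Add(2, 3)) = Mul(-273, 5) = -1365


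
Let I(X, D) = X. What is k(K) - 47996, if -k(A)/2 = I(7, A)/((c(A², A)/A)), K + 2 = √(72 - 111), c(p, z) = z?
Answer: -48010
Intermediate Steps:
K = -2 + I*√39 (K = -2 + √(72 - 111) = -2 + √(-39) = -2 + I*√39 ≈ -2.0 + 6.245*I)
k(A) = -14 (k(A) = -14/(A/A) = -14/1 = -14)
k(K) - 47996 = -14 - 47996 = -48010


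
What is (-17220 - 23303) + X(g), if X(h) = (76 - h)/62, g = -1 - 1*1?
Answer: -1256174/31 ≈ -40522.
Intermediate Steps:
g = -2 (g = -1 - 1 = -2)
X(h) = 38/31 - h/62 (X(h) = (76 - h)*(1/62) = 38/31 - h/62)
(-17220 - 23303) + X(g) = (-17220 - 23303) + (38/31 - 1/62*(-2)) = -40523 + (38/31 + 1/31) = -40523 + 39/31 = -1256174/31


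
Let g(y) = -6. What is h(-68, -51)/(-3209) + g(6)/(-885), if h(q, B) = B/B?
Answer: 6123/946655 ≈ 0.0064680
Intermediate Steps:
h(q, B) = 1
h(-68, -51)/(-3209) + g(6)/(-885) = 1/(-3209) - 6/(-885) = 1*(-1/3209) - 6*(-1/885) = -1/3209 + 2/295 = 6123/946655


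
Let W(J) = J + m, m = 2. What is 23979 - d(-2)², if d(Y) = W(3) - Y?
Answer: 23930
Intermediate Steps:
W(J) = 2 + J (W(J) = J + 2 = 2 + J)
d(Y) = 5 - Y (d(Y) = (2 + 3) - Y = 5 - Y)
23979 - d(-2)² = 23979 - (5 - 1*(-2))² = 23979 - (5 + 2)² = 23979 - 1*7² = 23979 - 1*49 = 23979 - 49 = 23930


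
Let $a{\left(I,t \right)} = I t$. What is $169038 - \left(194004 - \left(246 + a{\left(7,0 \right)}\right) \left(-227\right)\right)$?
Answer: $-80808$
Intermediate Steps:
$169038 - \left(194004 - \left(246 + a{\left(7,0 \right)}\right) \left(-227\right)\right) = 169038 - \left(194004 - \left(246 + 7 \cdot 0\right) \left(-227\right)\right) = 169038 - \left(194004 - \left(246 + 0\right) \left(-227\right)\right) = 169038 - \left(194004 - 246 \left(-227\right)\right) = 169038 - \left(194004 - -55842\right) = 169038 - \left(194004 + 55842\right) = 169038 - 249846 = -80808$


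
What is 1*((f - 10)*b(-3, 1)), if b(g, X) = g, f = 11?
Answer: -3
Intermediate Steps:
1*((f - 10)*b(-3, 1)) = 1*((11 - 10)*(-3)) = 1*(1*(-3)) = 1*(-3) = -3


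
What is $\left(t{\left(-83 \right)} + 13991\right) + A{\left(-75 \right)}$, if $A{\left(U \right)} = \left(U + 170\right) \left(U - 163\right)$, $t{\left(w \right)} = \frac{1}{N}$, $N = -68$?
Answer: $- \frac{586093}{68} \approx -8619.0$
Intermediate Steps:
$t{\left(w \right)} = - \frac{1}{68}$ ($t{\left(w \right)} = \frac{1}{-68} = - \frac{1}{68}$)
$A{\left(U \right)} = \left(-163 + U\right) \left(170 + U\right)$ ($A{\left(U \right)} = \left(170 + U\right) \left(-163 + U\right) = \left(-163 + U\right) \left(170 + U\right)$)
$\left(t{\left(-83 \right)} + 13991\right) + A{\left(-75 \right)} = \left(- \frac{1}{68} + 13991\right) + \left(-27710 + \left(-75\right)^{2} + 7 \left(-75\right)\right) = \frac{951387}{68} - 22610 = - \frac{586093}{68}$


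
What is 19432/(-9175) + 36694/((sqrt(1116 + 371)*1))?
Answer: -19432/9175 + 36694*sqrt(1487)/1487 ≈ 949.45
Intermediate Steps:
19432/(-9175) + 36694/((sqrt(1116 + 371)*1)) = 19432*(-1/9175) + 36694/((sqrt(1487)*1)) = -19432/9175 + 36694/(sqrt(1487)) = -19432/9175 + 36694*(sqrt(1487)/1487) = -19432/9175 + 36694*sqrt(1487)/1487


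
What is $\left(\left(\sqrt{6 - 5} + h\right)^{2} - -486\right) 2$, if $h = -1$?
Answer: $972$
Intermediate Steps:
$\left(\left(\sqrt{6 - 5} + h\right)^{2} - -486\right) 2 = \left(\left(\sqrt{6 - 5} - 1\right)^{2} - -486\right) 2 = \left(\left(\sqrt{1} - 1\right)^{2} + 486\right) 2 = \left(\left(1 - 1\right)^{2} + 486\right) 2 = \left(0^{2} + 486\right) 2 = \left(0 + 486\right) 2 = 486 \cdot 2 = 972$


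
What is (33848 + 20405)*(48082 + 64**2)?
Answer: 2830813034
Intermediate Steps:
(33848 + 20405)*(48082 + 64**2) = 54253*(48082 + 4096) = 54253*52178 = 2830813034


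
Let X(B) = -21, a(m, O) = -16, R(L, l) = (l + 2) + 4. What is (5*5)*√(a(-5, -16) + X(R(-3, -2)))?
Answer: 25*I*√37 ≈ 152.07*I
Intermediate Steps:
R(L, l) = 6 + l (R(L, l) = (2 + l) + 4 = 6 + l)
(5*5)*√(a(-5, -16) + X(R(-3, -2))) = (5*5)*√(-16 - 21) = 25*√(-37) = 25*(I*√37) = 25*I*√37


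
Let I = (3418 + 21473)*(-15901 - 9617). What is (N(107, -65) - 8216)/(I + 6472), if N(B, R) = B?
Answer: 8109/635162066 ≈ 1.2767e-5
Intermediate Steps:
I = -635168538 (I = 24891*(-25518) = -635168538)
(N(107, -65) - 8216)/(I + 6472) = (107 - 8216)/(-635168538 + 6472) = -8109/(-635162066) = -8109*(-1/635162066) = 8109/635162066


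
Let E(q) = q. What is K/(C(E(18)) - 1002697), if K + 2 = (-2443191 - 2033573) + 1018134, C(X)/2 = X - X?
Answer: 3458632/1002697 ≈ 3.4493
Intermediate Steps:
C(X) = 0 (C(X) = 2*(X - X) = 2*0 = 0)
K = -3458632 (K = -2 + ((-2443191 - 2033573) + 1018134) = -2 + (-4476764 + 1018134) = -2 - 3458630 = -3458632)
K/(C(E(18)) - 1002697) = -3458632/(0 - 1002697) = -3458632/(-1002697) = -3458632*(-1/1002697) = 3458632/1002697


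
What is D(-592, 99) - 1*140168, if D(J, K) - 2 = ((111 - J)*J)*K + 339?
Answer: -41341251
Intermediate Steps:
D(J, K) = 341 + J*K*(111 - J) (D(J, K) = 2 + (((111 - J)*J)*K + 339) = 2 + ((J*(111 - J))*K + 339) = 2 + (J*K*(111 - J) + 339) = 2 + (339 + J*K*(111 - J)) = 341 + J*K*(111 - J))
D(-592, 99) - 1*140168 = (341 - 1*99*(-592)² + 111*(-592)*99) - 1*140168 = (341 - 1*99*350464 - 6505488) - 140168 = (341 - 34695936 - 6505488) - 140168 = -41201083 - 140168 = -41341251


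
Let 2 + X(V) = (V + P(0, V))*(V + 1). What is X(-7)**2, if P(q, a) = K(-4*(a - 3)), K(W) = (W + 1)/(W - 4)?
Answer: 39601/36 ≈ 1100.0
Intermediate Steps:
K(W) = (1 + W)/(-4 + W)
P(q, a) = (13 - 4*a)/(8 - 4*a) (P(q, a) = (1 - 4*(a - 3))/(-4 - 4*(a - 3)) = (1 - 4*(-3 + a))/(-4 - 4*(-3 + a)) = (1 + (12 - 4*a))/(-4 + (12 - 4*a)) = (13 - 4*a)/(8 - 4*a))
X(V) = -2 + (1 + V)*(V + (-13/4 + V)/(-2 + V)) (X(V) = -2 + (V + (-13/4 + V)/(-2 + V))*(V + 1) = -2 + (V + (-13/4 + V)/(-2 + V))*(1 + V) = -2 + (1 + V)*(V + (-13/4 + V)/(-2 + V)))
X(-7)**2 = ((3 - 25*(-7) + 4*(-7)**3)/(4*(-2 - 7)))**2 = ((1/4)*(3 + 175 + 4*(-343))/(-9))**2 = ((1/4)*(-1/9)*(3 + 175 - 1372))**2 = ((1/4)*(-1/9)*(-1194))**2 = (199/6)**2 = 39601/36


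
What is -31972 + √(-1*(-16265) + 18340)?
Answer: -31972 + 3*√3845 ≈ -31786.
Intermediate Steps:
-31972 + √(-1*(-16265) + 18340) = -31972 + √(16265 + 18340) = -31972 + √34605 = -31972 + 3*√3845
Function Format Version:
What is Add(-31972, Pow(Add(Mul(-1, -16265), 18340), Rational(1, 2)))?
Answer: Add(-31972, Mul(3, Pow(3845, Rational(1, 2)))) ≈ -31786.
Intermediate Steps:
Add(-31972, Pow(Add(Mul(-1, -16265), 18340), Rational(1, 2))) = Add(-31972, Pow(Add(16265, 18340), Rational(1, 2))) = Add(-31972, Pow(34605, Rational(1, 2))) = Add(-31972, Mul(3, Pow(3845, Rational(1, 2))))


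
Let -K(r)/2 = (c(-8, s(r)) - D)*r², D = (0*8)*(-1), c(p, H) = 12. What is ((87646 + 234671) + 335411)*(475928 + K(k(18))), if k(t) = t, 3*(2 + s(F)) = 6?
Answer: 307916678656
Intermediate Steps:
s(F) = 0 (s(F) = -2 + (⅓)*6 = -2 + 2 = 0)
D = 0 (D = 0*(-1) = 0)
K(r) = -24*r² (K(r) = -2*(12 - 1*0)*r² = -2*(12 + 0)*r² = -24*r²)
((87646 + 234671) + 335411)*(475928 + K(k(18))) = ((87646 + 234671) + 335411)*(475928 - 24*18²) = (322317 + 335411)*(475928 - 24*324) = 657728*(475928 - 7776) = 657728*468152 = 307916678656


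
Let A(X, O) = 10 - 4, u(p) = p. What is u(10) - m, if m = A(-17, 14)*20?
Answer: -110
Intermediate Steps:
A(X, O) = 6
m = 120 (m = 6*20 = 120)
u(10) - m = 10 - 1*120 = 10 - 120 = -110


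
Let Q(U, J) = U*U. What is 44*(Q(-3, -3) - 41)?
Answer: -1408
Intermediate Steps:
Q(U, J) = U²
44*(Q(-3, -3) - 41) = 44*((-3)² - 41) = 44*(9 - 41) = 44*(-32) = -1408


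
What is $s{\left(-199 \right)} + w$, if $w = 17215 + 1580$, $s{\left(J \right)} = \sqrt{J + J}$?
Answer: $18795 + i \sqrt{398} \approx 18795.0 + 19.95 i$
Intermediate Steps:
$s{\left(J \right)} = \sqrt{2} \sqrt{J}$ ($s{\left(J \right)} = \sqrt{2 J} = \sqrt{2} \sqrt{J}$)
$w = 18795$
$s{\left(-199 \right)} + w = \sqrt{2} \sqrt{-199} + 18795 = \sqrt{2} i \sqrt{199} + 18795 = i \sqrt{398} + 18795 = 18795 + i \sqrt{398}$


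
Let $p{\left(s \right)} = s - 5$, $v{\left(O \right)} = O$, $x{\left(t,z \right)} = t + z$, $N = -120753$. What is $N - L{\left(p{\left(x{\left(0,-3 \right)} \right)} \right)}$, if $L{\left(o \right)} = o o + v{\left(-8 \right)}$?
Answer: $-120809$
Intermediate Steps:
$p{\left(s \right)} = -5 + s$
$L{\left(o \right)} = -8 + o^{2}$ ($L{\left(o \right)} = o o - 8 = o^{2} - 8 = -8 + o^{2}$)
$N - L{\left(p{\left(x{\left(0,-3 \right)} \right)} \right)} = -120753 - \left(-8 + \left(-5 + \left(0 - 3\right)\right)^{2}\right) = -120753 - \left(-8 + \left(-5 - 3\right)^{2}\right) = -120753 - \left(-8 + \left(-8\right)^{2}\right) = -120753 - \left(-8 + 64\right) = -120753 - 56 = -120809$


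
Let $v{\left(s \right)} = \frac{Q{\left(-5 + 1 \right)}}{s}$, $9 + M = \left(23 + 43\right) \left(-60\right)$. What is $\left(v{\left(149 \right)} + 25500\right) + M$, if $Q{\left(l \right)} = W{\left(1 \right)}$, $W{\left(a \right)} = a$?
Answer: $\frac{3208120}{149} \approx 21531.0$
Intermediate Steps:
$Q{\left(l \right)} = 1$
$M = -3969$ ($M = -9 + \left(23 + 43\right) \left(-60\right) = -9 + 66 \left(-60\right) = -9 - 3960 = -3969$)
$v{\left(s \right)} = \frac{1}{s}$ ($v{\left(s \right)} = 1 \frac{1}{s} = \frac{1}{s}$)
$\left(v{\left(149 \right)} + 25500\right) + M = \left(\frac{1}{149} + 25500\right) - 3969 = \frac{3799501}{149} - 3969 = \frac{3208120}{149}$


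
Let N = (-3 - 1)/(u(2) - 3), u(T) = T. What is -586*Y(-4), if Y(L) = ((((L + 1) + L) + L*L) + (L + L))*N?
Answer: -2344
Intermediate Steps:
N = 4 (N = (-3 - 1)/(2 - 3) = -4/(-1) = -4*(-1) = 4)
Y(L) = 4 + 4*L**2 + 16*L (Y(L) = ((((L + 1) + L) + L*L) + (L + L))*4 = ((((1 + L) + L) + L**2) + 2*L)*4 = (((1 + 2*L) + L**2) + 2*L)*4 = ((1 + L**2 + 2*L) + 2*L)*4 = (1 + L**2 + 4*L)*4 = 4 + 4*L**2 + 16*L)
-586*Y(-4) = -586*(4 + 4*(-4)**2 + 16*(-4)) = -586*(4 + 4*16 - 64) = -586*(4 + 64 - 64) = -586*4 = -2344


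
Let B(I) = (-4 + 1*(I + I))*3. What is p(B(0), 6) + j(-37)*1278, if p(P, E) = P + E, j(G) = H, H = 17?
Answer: 21720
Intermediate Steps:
j(G) = 17
B(I) = -12 + 6*I (B(I) = (-4 + 1*(2*I))*3 = (-4 + 2*I)*3 = -12 + 6*I)
p(P, E) = E + P
p(B(0), 6) + j(-37)*1278 = (6 + (-12 + 6*0)) + 17*1278 = (6 + (-12 + 0)) + 21726 = (6 - 12) + 21726 = -6 + 21726 = 21720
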